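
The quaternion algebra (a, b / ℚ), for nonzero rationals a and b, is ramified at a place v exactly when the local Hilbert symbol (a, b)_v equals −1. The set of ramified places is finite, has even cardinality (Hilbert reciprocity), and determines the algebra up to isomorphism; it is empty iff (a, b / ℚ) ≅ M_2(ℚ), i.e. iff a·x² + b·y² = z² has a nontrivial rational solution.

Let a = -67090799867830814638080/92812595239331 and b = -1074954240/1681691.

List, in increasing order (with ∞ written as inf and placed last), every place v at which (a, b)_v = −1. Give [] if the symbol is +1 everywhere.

Mod squares: a ≡ -770, b ≡ -110. Check v ∈ {∞, 2, 3, 5, 7, 11, 17, 19, 23}.
v=19: a=19^-2·(≡1), b=19^0·(≡1) mod 19; (1|19)=+1, (1|19)=+1; (−1)^{-2·0·9}·(+1)^0·(+1)^-2 = +1.
v=11: a=11^-1·(≡8), b=11^-1·(≡1) mod 11; (8|11)=-1, (1|11)=+1; (−1)^{-1·-1·5}·(-1)^-1·(+1)^-1 = +1.
v=17: a=17^-4·(≡6), b=17^-2·(≡9) mod 17; (6|17)=-1, (9|17)=+1; (−1)^{-4·-2·8}·(-1)^-2·(+1)^-4 = +1.
v=2: v_2(a)=39, v_2(b)=15; units ≡ 7, 1 (mod 8); ε·ε+αω+βω = 1·0+39·0+15·0 ≡ 0  ⇒  (a,b)_2 = +1.
v=7: a=7^1·(≡2), b=7^0·(≡1) mod 7; (2|7)=+1, (1|7)=+1; (−1)^{1·0·3}·(+1)^0·(+1)^1 = +1.
v=∞: -770 < 0 and -110 < 0  ⇒  (a,b)_∞ = -1.
v=5: a=5^1·(≡4), b=5^1·(≡2) mod 5; (4|5)=+1, (2|5)=-1; (−1)^{1·1·2}·(+1)^1·(-1)^1 = -1.
v=3: a=3^20·(≡1), b=3^8·(≡1) mod 3; (1|3)=+1, (1|3)=+1; (−1)^{20·8·1}·(+1)^8·(+1)^20 = +1.
v=23: a=23^-4·(≡9), b=23^-2·(≡19) mod 23; (9|23)=+1, (19|23)=-1; (−1)^{-4·-2·11}·(+1)^-2·(-1)^-4 = +1.
(-770, -110 / ℚ) ramifies at {5, ∞}: a division algebra.

[5, inf]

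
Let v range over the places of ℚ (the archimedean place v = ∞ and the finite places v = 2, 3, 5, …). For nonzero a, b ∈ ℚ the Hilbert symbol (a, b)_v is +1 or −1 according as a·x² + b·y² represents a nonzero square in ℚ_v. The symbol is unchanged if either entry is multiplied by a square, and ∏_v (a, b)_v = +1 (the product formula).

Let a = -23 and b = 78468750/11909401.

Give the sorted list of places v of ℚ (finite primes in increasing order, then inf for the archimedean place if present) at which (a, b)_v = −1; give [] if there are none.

Mod squares: a ≡ -23, b ≡ 62. Check v ∈ {∞, 2, 3, 5, 7, 17, 23, 29, 31}.
v=7: a=7^0·(≡5), b=7^-2·(≡5) mod 7; (5|7)=-1, (5|7)=-1; (−1)^{0·-2·3}·(-1)^-2·(-1)^0 = +1.
v=17: a=17^0·(≡11), b=17^-2·(≡14) mod 17; (11|17)=-1, (14|17)=-1; (−1)^{0·-2·8}·(-1)^-2·(-1)^0 = +1.
v=31: a=31^0·(≡8), b=31^1·(≡1) mod 31; (8|31)=+1, (1|31)=+1; (−1)^{0·1·15}·(+1)^1·(+1)^0 = +1.
v=29: a=29^0·(≡6), b=29^-2·(≡16) mod 29; (6|29)=+1, (16|29)=+1; (−1)^{0·-2·14}·(+1)^-2·(+1)^0 = +1.
v=2: v_2(a)=0, v_2(b)=1; units ≡ 1, 7 (mod 8); ε·ε+αω+βω = 0·1+0·0+1·0 ≡ 0  ⇒  (a,b)_2 = +1.
v=23: a=23^1·(≡22), b=23^0·(≡18) mod 23; (22|23)=-1, (18|23)=+1; (−1)^{1·0·11}·(-1)^0·(+1)^1 = +1.
v=5: a=5^0·(≡2), b=5^6·(≡2) mod 5; (2|5)=-1, (2|5)=-1; (−1)^{0·6·2}·(-1)^6·(-1)^0 = +1.
v=∞: -23 < 0 and 62 > 0  ⇒  (a,b)_∞ = +1.
v=3: a=3^0·(≡1), b=3^4·(≡2) mod 3; (1|3)=+1, (2|3)=-1; (−1)^{0·4·1}·(+1)^4·(-1)^0 = +1.
Every local symbol is +1, so the conic -23·x² + 62·y² = z² has ℚ_v-points for all v and hence a ℚ-point; (a, b / ℚ) ≅ M_2(ℚ).

[]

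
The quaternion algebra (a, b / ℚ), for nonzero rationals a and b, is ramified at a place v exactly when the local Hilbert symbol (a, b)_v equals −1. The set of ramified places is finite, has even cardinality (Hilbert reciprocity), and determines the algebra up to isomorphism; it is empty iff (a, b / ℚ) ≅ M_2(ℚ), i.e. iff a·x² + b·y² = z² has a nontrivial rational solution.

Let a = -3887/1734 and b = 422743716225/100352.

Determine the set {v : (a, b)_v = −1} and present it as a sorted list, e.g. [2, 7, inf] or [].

Mod squares: a ≡ -138, b ≡ 4002. Check v ∈ {∞, 2, 3, 5, 7, 13, 17, 19, 23, 29}.
v=13: a=13^2·(≡11), b=13^0·(≡5) mod 13; (11|13)=-1, (5|13)=-1; (−1)^{2·0·6}·(-1)^0·(-1)^2 = +1.
v=29: a=29^0·(≡5), b=29^1·(≡4) mod 29; (5|29)=+1, (4|29)=+1; (−1)^{0·1·14}·(+1)^1·(+1)^0 = +1.
v=23: a=23^1·(≡17), b=23^1·(≡6) mod 23; (17|23)=-1, (6|23)=+1; (−1)^{1·1·11}·(-1)^1·(+1)^1 = +1.
v=17: a=17^-2·(≡1), b=17^2·(≡11) mod 17; (1|17)=+1, (11|17)=-1; (−1)^{-2·2·8}·(+1)^2·(-1)^-2 = +1.
v=2: v_2(a)=-1, v_2(b)=-11; units ≡ 3, 1 (mod 8); ε·ε+αω+βω = 1·0+-1·0+-11·1 ≡ 1  ⇒  (a,b)_2 = -1.
v=∞: -138 < 0 and 4002 > 0  ⇒  (a,b)_∞ = +1.
v=3: a=3^-1·(≡2), b=3^5·(≡2) mod 3; (2|3)=-1, (2|3)=-1; (−1)^{-1·5·1}·(-1)^5·(-1)^-1 = -1.
v=5: a=5^0·(≡2), b=5^2·(≡2) mod 5; (2|5)=-1, (2|5)=-1; (−1)^{0·2·2}·(-1)^2·(-1)^0 = +1.
v=19: a=19^0·(≡13), b=19^2·(≡13) mod 19; (13|19)=-1, (13|19)=-1; (−1)^{0·2·9}·(-1)^2·(-1)^0 = +1.
v=7: a=7^0·(≡1), b=7^-2·(≡3) mod 7; (1|7)=+1, (3|7)=-1; (−1)^{0·-2·3}·(+1)^-2·(-1)^0 = +1.
|Ram(-138, 4002)| = 2, even; anisotropic at {2, 3}.

[2, 3]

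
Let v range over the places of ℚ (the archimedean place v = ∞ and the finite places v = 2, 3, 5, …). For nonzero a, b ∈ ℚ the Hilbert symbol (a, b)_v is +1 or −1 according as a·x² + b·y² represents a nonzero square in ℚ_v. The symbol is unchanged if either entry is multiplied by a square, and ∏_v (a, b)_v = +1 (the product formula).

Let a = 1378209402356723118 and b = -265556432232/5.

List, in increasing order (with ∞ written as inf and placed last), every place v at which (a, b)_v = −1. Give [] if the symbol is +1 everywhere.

[2, 3, 5, 7, 13, 41]

Mod squares: a ≡ 3198, b ≡ -2437890. Check v ∈ {∞, 2, 3, 5, 7, 13, 19, 41, 47}.
v=∞: 3198 > 0 and -2437890 < 0  ⇒  (a,b)_∞ = +1.
v=47: a=47^2·(≡9), b=47^1·(≡2) mod 47; (9|47)=+1, (2|47)=+1; (−1)^{2·1·23}·(+1)^1·(+1)^2 = +1.
v=5: a=5^0·(≡3), b=5^-1·(≡3) mod 5; (3|5)=-1, (3|5)=-1; (−1)^{0·-1·2}·(-1)^-1·(-1)^0 = -1.
v=3: a=3^9·(≡1), b=3^5·(≡1) mod 3; (1|3)=+1, (1|3)=+1; (−1)^{9·5·1}·(+1)^5·(+1)^9 = -1.
v=2: v_2(a)=1, v_2(b)=3; units ≡ 7, 7 (mod 8); ε·ε+αω+βω = 1·1+1·0+3·0 ≡ 1  ⇒  (a,b)_2 = -1.
v=41: a=41^3·(≡32), b=41^2·(≡13) mod 41; (32|41)=+1, (13|41)=-1; (−1)^{3·2·20}·(+1)^2·(-1)^3 = -1.
v=13: a=13^1·(≡12), b=13^1·(≡6) mod 13; (12|13)=+1, (6|13)=-1; (−1)^{1·1·6}·(+1)^1·(-1)^1 = -1.
v=19: a=19^2·(≡17), b=19^1·(≡5) mod 19; (17|19)=+1, (5|19)=+1; (−1)^{2·1·9}·(+1)^1·(+1)^2 = +1.
v=7: a=7^2·(≡3), b=7^1·(≡4) mod 7; (3|7)=-1, (4|7)=+1; (−1)^{2·1·3}·(-1)^1·(+1)^2 = -1.
|Ram(3198, -2437890)| = 6, even; anisotropic at {2, 3, 5, 7, 13, 41}.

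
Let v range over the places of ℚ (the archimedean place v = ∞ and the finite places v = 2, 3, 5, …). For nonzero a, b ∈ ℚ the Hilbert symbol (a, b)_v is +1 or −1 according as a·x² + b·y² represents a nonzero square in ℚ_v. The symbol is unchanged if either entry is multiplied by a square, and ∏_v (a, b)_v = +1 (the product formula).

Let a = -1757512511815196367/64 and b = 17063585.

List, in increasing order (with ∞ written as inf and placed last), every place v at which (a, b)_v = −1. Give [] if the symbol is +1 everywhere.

[5, 7, 11, 23]

Mod squares: a ≡ -23, b ≡ 17063585. Check v ∈ {∞, 2, 3, 5, 7, 11, 23, 41, 47}.
v=7: a=7^2·(≡5), b=7^1·(≡3) mod 7; (5|7)=-1, (3|7)=-1; (−1)^{2·1·3}·(-1)^1·(-1)^2 = -1.
v=5: a=5^0·(≡2), b=5^1·(≡2) mod 5; (2|5)=-1, (2|5)=-1; (−1)^{0·1·2}·(-1)^1·(-1)^0 = -1.
v=41: a=41^2·(≡33), b=41^1·(≡35) mod 41; (33|41)=+1, (35|41)=-1; (−1)^{2·1·20}·(+1)^1·(-1)^2 = +1.
v=11: a=11^2·(≡6), b=11^1·(≡4) mod 11; (6|11)=-1, (4|11)=+1; (−1)^{2·1·5}·(-1)^1·(+1)^2 = -1.
v=23: a=23^3·(≡11), b=23^1·(≡7) mod 23; (11|23)=-1, (7|23)=-1; (−1)^{3·1·11}·(-1)^1·(-1)^3 = -1.
v=47: a=47^2·(≡27), b=47^1·(≡27) mod 47; (27|47)=+1, (27|47)=+1; (−1)^{2·1·23}·(+1)^1·(+1)^2 = +1.
v=3: a=3^8·(≡1), b=3^0·(≡2) mod 3; (1|3)=+1, (2|3)=-1; (−1)^{8·0·1}·(+1)^0·(-1)^8 = +1.
v=2: v_2(a)=-6, v_2(b)=0; units ≡ 1, 1 (mod 8); ε·ε+αω+βω = 0·0+-6·0+0·0 ≡ 0  ⇒  (a,b)_2 = +1.
v=∞: -23 < 0 and 17063585 > 0  ⇒  (a,b)_∞ = +1.
Ram(-23, 17063585) = {5, 7, 11, 23}; no ℚ_5-point on the conic.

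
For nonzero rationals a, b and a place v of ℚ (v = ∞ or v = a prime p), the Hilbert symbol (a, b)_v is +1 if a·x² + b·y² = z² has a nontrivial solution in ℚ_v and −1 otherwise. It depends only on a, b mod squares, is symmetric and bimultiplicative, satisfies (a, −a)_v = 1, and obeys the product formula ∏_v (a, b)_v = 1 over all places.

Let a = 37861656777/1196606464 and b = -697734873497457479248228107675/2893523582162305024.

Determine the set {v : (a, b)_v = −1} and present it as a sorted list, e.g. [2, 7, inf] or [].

[11, 23]

Mod squares: a ≡ 217, b ≡ -7843. Check v ∈ {∞, 2, 3, 5, 7, 11, 17, 23, 31, 37, 47}.
v=23: a=23^-2·(≡14), b=23^1·(≡4) mod 23; (14|23)=-1, (4|23)=+1; (−1)^{-2·1·11}·(-1)^1·(+1)^-2 = -1.
v=3: a=3^2·(≡1), b=3^4·(≡2) mod 3; (1|3)=+1, (2|3)=-1; (−1)^{2·4·1}·(+1)^4·(-1)^2 = +1.
v=5: a=5^0·(≡3), b=5^2·(≡2) mod 5; (3|5)=-1, (2|5)=-1; (−1)^{0·2·2}·(-1)^2·(-1)^0 = +1.
v=7: a=7^3·(≡5), b=7^8·(≡2) mod 7; (5|7)=-1, (2|7)=+1; (−1)^{3·8·3}·(-1)^8·(+1)^3 = +1.
v=31: a=31^1·(≡2), b=31^3·(≡13) mod 31; (2|31)=+1, (13|31)=-1; (−1)^{1·3·15}·(+1)^3·(-1)^1 = +1.
v=17: a=17^2·(≡4), b=17^2·(≡6) mod 17; (4|17)=+1, (6|17)=-1; (−1)^{2·2·8}·(+1)^2·(-1)^2 = +1.
v=∞: 217 > 0 and -7843 < 0  ⇒  (a,b)_∞ = +1.
v=37: a=37^2·(≡13), b=37^4·(≡3) mod 37; (13|37)=-1, (3|37)=+1; (−1)^{2·4·18}·(-1)^4·(+1)^2 = +1.
v=47: a=47^-2·(≡10), b=47^-6·(≡27) mod 47; (10|47)=-1, (27|47)=+1; (−1)^{-2·-6·23}·(-1)^-6·(+1)^-2 = +1.
v=11: a=11^0·(≡6), b=11^5·(≡6) mod 11; (6|11)=-1, (6|11)=-1; (−1)^{0·5·5}·(-1)^5·(-1)^0 = -1.
v=2: v_2(a)=-10, v_2(b)=-28; units ≡ 1, 5 (mod 8); ε·ε+αω+βω = 0·0+-10·1+-28·0 ≡ 0  ⇒  (a,b)_2 = +1.
|Ram(217, -7843)| = 2, even; anisotropic at {11, 23}.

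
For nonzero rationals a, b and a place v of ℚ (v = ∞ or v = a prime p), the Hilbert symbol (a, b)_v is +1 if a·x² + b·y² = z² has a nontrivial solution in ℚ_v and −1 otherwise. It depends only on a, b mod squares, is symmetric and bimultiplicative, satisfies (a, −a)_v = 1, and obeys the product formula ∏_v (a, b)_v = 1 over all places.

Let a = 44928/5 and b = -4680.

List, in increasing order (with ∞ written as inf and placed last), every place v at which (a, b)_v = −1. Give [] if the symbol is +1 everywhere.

Mod squares: a ≡ 390, b ≡ -130. Check v ∈ {∞, 2, 3, 5, 13}.
v=3: a=3^3·(≡1), b=3^2·(≡2) mod 3; (1|3)=+1, (2|3)=-1; (−1)^{3·2·1}·(+1)^2·(-1)^3 = -1.
v=13: a=13^1·(≡10), b=13^1·(≡4) mod 13; (10|13)=+1, (4|13)=+1; (−1)^{1·1·6}·(+1)^1·(+1)^1 = +1.
v=∞: 390 > 0 and -130 < 0  ⇒  (a,b)_∞ = +1.
v=2: v_2(a)=7, v_2(b)=3; units ≡ 3, 7 (mod 8); ε·ε+αω+βω = 1·1+7·0+3·1 ≡ 0  ⇒  (a,b)_2 = +1.
v=5: a=5^-1·(≡3), b=5^1·(≡4) mod 5; (3|5)=-1, (4|5)=+1; (−1)^{-1·1·2}·(-1)^1·(+1)^-1 = -1.
Ram(390, -130) = {3, 5}; no ℚ_3-point on the conic.

[3, 5]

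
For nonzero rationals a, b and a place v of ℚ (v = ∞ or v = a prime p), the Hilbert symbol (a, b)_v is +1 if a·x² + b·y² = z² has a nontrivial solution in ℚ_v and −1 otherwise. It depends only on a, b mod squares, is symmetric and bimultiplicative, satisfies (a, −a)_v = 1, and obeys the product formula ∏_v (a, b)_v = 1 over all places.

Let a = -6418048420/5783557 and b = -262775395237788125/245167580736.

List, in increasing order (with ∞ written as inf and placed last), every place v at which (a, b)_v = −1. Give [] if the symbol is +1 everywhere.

[2, 31, 43, inf]

(a, b) ≡ (-1472965, -341) mod (ℚ^×)²; places V = {2, 3, 5, 7, 11, 13, 17, 23, 29, 31, 43, ∞}.
(a,b)_5: α=1, u≡3; β=4, v≡4 (mod 5); (3|5)=-1, (4|5)=+1; sign (−1)^0·-1^4·+1^1 = +1.
(a,b)_29: α=-2, u≡11; β=0, v≡23 (mod 29); (11|29)=-1, (23|29)=+1; sign (−1)^0·-1^0·+1^-2 = +1.
(a,b)_11: α=0, u≡3; β=1, v≡10 (mod 11); (3|11)=+1, (10|11)=-1; sign (−1)^0·+1^1·-1^0 = +1.
(a,b)_43: α=1, u≡38; β=2, v≡37 (mod 43); (38|43)=+1, (37|43)=-1; sign (−1)^0·+1^2·-1^1 = -1.
(a,b)_13: α=-1, u≡3; β=-2, v≡12 (mod 13); (3|13)=+1, (12|13)=+1; sign (−1)^0·+1^-2·+1^-1 = +1.
(a,b)_31: α=1, u≡16; β=3, v≡19 (mod 31); (16|31)=+1, (19|31)=+1; sign (−1)^1·+1^3·+1^1 = -1.
(a,b)_2: α=2, β=-6; u≡3, v≡3 (mod 8); ε(u)ε(v)=1·1, αω(v)=2·1, βω(u)=-6·1; sum ≡ 1  ⇒  -1.
(a,b)_∞: sgn(-1472965)=−, sgn(-341)=−, so -1.
(a,b)_23: α=-2, u≡13; β=-4, v≡3 (mod 23); (13|23)=+1, (3|23)=+1; sign (−1)^0·+1^-4·+1^-2 = +1.
(a,b)_7: α=2, u≡6; β=4, v≡2 (mod 7); (6|7)=-1, (2|7)=+1; sign (−1)^0·-1^4·+1^2 = +1.
(a,b)_17: α=3, u≡2; β=2, v≡9 (mod 17); (2|17)=+1, (9|17)=+1; sign (−1)^0·+1^2·+1^3 = +1.
(a,b)_3: α=0, u≡2; β=-4, v≡1 (mod 3); (2|3)=-1, (1|3)=+1; sign (−1)^0·-1^-4·+1^0 = +1.
Ram(-1472965, -341) = {2, 31, 43, ∞}; no ℚ_2-point on the conic.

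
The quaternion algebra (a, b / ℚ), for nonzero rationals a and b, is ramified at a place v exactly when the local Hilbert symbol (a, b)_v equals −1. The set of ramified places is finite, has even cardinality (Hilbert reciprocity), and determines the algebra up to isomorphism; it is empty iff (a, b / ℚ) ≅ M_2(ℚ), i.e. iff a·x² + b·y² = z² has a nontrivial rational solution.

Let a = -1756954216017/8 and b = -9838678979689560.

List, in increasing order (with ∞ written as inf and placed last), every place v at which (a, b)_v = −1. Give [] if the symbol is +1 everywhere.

[2, 3, 13, inf]

Mod squares: a ≡ -546, b ≡ -24310. Check v ∈ {∞, 2, 3, 5, 7, 11, 13, 17}.
v=3: a=3^3·(≡1), b=3^10·(≡2) mod 3; (1|3)=+1, (2|3)=-1; (−1)^{3·10·1}·(+1)^10·(-1)^3 = -1.
v=∞: -546 < 0 and -24310 < 0  ⇒  (a,b)_∞ = -1.
v=17: a=17^2·(≡13), b=17^3·(≡1) mod 17; (13|17)=+1, (1|17)=+1; (−1)^{2·3·8}·(+1)^3·(+1)^2 = +1.
v=5: a=5^0·(≡1), b=5^1·(≡3) mod 5; (1|5)=+1, (3|5)=-1; (−1)^{0·1·2}·(+1)^1·(-1)^0 = +1.
v=7: a=7^1·(≡6), b=7^2·(≡1) mod 7; (6|7)=-1, (1|7)=+1; (−1)^{1·2·3}·(-1)^2·(+1)^1 = +1.
v=13: a=13^3·(≡10), b=13^1·(≡7) mod 13; (10|13)=+1, (7|13)=-1; (−1)^{3·1·6}·(+1)^1·(-1)^3 = -1.
v=2: v_2(a)=-3, v_2(b)=3; units ≡ 7, 5 (mod 8); ε·ε+αω+βω = 1·0+-3·1+3·0 ≡ 1  ⇒  (a,b)_2 = -1.
v=11: a=11^4·(≡5), b=11^3·(≡5) mod 11; (5|11)=+1, (5|11)=+1; (−1)^{4·3·5}·(+1)^3·(+1)^4 = +1.
Ram(-546, -24310) = {2, 3, 13, ∞}; no ℚ_2-point on the conic.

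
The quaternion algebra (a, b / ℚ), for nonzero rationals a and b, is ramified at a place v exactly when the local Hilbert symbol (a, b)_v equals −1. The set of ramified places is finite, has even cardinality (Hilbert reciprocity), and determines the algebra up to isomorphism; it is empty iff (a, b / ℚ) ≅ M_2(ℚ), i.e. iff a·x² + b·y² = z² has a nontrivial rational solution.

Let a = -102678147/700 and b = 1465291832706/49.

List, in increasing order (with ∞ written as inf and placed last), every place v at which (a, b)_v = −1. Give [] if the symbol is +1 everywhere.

Mod squares: a ≡ -1309, b ≡ 114. Check v ∈ {∞, 2, 3, 5, 7, 11, 13, 17, 19}.
v=2: v_2(a)=-2, v_2(b)=1; units ≡ 3, 1 (mod 8); ε·ε+αω+βω = 1·0+-2·0+1·1 ≡ 1  ⇒  (a,b)_2 = -1.
v=11: a=11^1·(≡2), b=11^0·(≡4) mod 11; (2|11)=-1, (4|11)=+1; (−1)^{1·0·5}·(-1)^0·(+1)^1 = +1.
v=5: a=5^-2·(≡1), b=5^0·(≡4) mod 5; (1|5)=+1, (4|5)=+1; (−1)^{-2·0·2}·(+1)^0·(+1)^-2 = +1.
v=13: a=13^2·(≡4), b=13^2·(≡4) mod 13; (4|13)=+1, (4|13)=+1; (−1)^{2·2·6}·(+1)^2·(+1)^2 = +1.
v=7: a=7^-1·(≡1), b=7^-2·(≡2) mod 7; (1|7)=+1, (2|7)=+1; (−1)^{-1·-2·3}·(+1)^-2·(+1)^-1 = +1.
v=3: a=3^2·(≡2), b=3^7·(≡2) mod 3; (2|3)=-1, (2|3)=-1; (−1)^{2·7·1}·(-1)^7·(-1)^2 = -1.
v=17: a=17^1·(≡13), b=17^2·(≡3) mod 17; (13|17)=+1, (3|17)=-1; (−1)^{1·2·8}·(+1)^2·(-1)^1 = -1.
v=∞: -1309 < 0 and 114 > 0  ⇒  (a,b)_∞ = +1.
v=19: a=19^2·(≡18), b=19^3·(≡4) mod 19; (18|19)=-1, (4|19)=+1; (−1)^{2·3·9}·(-1)^3·(+1)^2 = -1.
|Ram(-1309, 114)| = 4, even; anisotropic at {2, 3, 17, 19}.

[2, 3, 17, 19]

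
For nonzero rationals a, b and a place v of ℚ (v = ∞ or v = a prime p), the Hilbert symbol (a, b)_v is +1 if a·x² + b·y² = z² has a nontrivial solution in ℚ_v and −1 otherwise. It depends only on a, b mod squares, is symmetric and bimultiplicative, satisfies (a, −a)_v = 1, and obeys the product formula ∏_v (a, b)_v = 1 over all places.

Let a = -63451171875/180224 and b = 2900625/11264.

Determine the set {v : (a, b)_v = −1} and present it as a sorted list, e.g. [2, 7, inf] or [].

Mod squares: a ≡ -36465, b ≡ 51051. Check v ∈ {∞, 2, 3, 5, 7, 11, 13, 17}.
v=13: a=13^1·(≡10), b=13^1·(≡1) mod 13; (10|13)=+1, (1|13)=+1; (−1)^{1·1·6}·(+1)^1·(+1)^1 = +1.
v=5: a=5^9·(≡2), b=5^4·(≡4) mod 5; (2|5)=-1, (4|5)=+1; (−1)^{9·4·2}·(-1)^4·(+1)^9 = +1.
v=∞: -36465 < 0 and 51051 > 0  ⇒  (a,b)_∞ = +1.
v=2: v_2(a)=-14, v_2(b)=-10; units ≡ 7, 3 (mod 8); ε·ε+αω+βω = 1·1+-14·1+-10·0 ≡ 1  ⇒  (a,b)_2 = -1.
v=11: a=11^-1·(≡6), b=11^-1·(≡2) mod 11; (6|11)=-1, (2|11)=-1; (−1)^{-1·-1·5}·(-1)^-1·(-1)^-1 = -1.
v=17: a=17^1·(≡5), b=17^1·(≡3) mod 17; (5|17)=-1, (3|17)=-1; (−1)^{1·1·8}·(-1)^1·(-1)^1 = +1.
v=3: a=3^1·(≡1), b=3^1·(≡1) mod 3; (1|3)=+1, (1|3)=+1; (−1)^{1·1·1}·(+1)^1·(+1)^1 = -1.
v=7: a=7^2·(≡6), b=7^1·(≡3) mod 7; (6|7)=-1, (3|7)=-1; (−1)^{2·1·3}·(-1)^1·(-1)^2 = -1.
|Ram(-36465, 51051)| = 4, even; anisotropic at {2, 3, 7, 11}.

[2, 3, 7, 11]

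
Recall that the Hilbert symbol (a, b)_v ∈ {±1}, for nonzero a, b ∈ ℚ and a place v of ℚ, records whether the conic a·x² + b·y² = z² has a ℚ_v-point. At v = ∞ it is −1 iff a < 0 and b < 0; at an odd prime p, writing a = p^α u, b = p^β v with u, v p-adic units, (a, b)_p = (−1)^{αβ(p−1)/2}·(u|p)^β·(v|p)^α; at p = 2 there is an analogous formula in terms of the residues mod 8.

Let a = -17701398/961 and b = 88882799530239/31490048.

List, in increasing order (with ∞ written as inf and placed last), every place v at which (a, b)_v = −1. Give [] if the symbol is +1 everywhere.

[2, 3]

(a, b) ≡ (-22, 78) mod (ℚ^×)²; places V = {2, 3, 11, 13, 17, 23, 31, ∞}.
(a,b)_31: α=-2, u≡5; β=-2, v≡19 (mod 31); (5|31)=+1, (19|31)=+1; sign (−1)^0·+1^-2·+1^-2 = +1.
(a,b)_3: α=2, u≡2; β=7, v≡2 (mod 3); (2|3)=-1, (2|3)=-1; sign (−1)^0·-1^7·-1^2 = -1.
(a,b)_∞: sgn(-22)=−, sgn(78)=+, so +1.
(a,b)_17: α=0, u≡10; β=2, v≡7 (mod 17); (10|17)=-1, (7|17)=-1; sign (−1)^0·-1^2·-1^0 = +1.
(a,b)_23: α=2, u≡4; β=2, v≡18 (mod 23); (4|23)=+1, (18|23)=+1; sign (−1)^0·+1^2·+1^2 = +1.
(a,b)_2: α=1, β=-15; u≡5, v≡7 (mod 8); ε(u)ε(v)=0·1, αω(v)=1·0, βω(u)=-15·1; sum ≡ 1  ⇒  -1.
(a,b)_13: α=2, u≡1; β=3, v≡5 (mod 13); (1|13)=+1, (5|13)=-1; sign (−1)^0·+1^3·-1^2 = +1.
(a,b)_11: α=1, u≡4; β=2, v≡1 (mod 11); (4|11)=+1, (1|11)=+1; sign (−1)^0·+1^2·+1^1 = +1.
Ram(-22, 78) = {2, 3}; no ℚ_2-point on the conic.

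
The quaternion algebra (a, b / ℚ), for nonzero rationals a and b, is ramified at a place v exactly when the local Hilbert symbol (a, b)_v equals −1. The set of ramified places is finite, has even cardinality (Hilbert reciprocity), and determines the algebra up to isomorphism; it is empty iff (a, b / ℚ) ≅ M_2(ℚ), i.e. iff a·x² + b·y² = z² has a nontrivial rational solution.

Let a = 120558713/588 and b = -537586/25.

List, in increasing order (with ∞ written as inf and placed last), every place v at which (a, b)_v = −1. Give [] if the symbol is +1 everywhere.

[3, 7, 17, 43]

(a, b) ≡ (2989059, -537586) mod (ℚ^×)²; places V = {2, 3, 5, 7, 11, 17, 19, 29, 43, 47, ∞}.
(a,b)_7: α=-2, u≡6; β=1, v≡5 (mod 7); (6|7)=-1, (5|7)=-1; sign (−1)^0·-1^1·-1^-2 = -1.
(a,b)_5: α=0, u≡1; β=-2, v≡4 (mod 5); (1|5)=+1, (4|5)=+1; sign (−1)^0·+1^-2·+1^0 = +1.
(a,b)_∞: sgn(2989059)=+, sgn(-537586)=−, so +1.
(a,b)_47: α=1, u≡14; β=1, v≡20 (mod 47); (14|47)=+1, (20|47)=-1; sign (−1)^1·+1^1·-1^1 = +1.
(a,b)_17: α=1, u≡2; β=0, v≡7 (mod 17); (2|17)=+1, (7|17)=-1; sign (−1)^0·+1^0·-1^1 = -1.
(a,b)_2: α=-2, β=1; u≡3, v≡7 (mod 8); ε(u)ε(v)=1·1, αω(v)=-2·0, βω(u)=1·1; sum ≡ 0  ⇒  +1.
(a,b)_19: α=0, u≡11; β=1, v≡9 (mod 19); (11|19)=+1, (9|19)=+1; sign (−1)^0·+1^1·+1^0 = +1.
(a,b)_11: α=2, u≡10; β=0, v≡2 (mod 11); (10|11)=-1, (2|11)=-1; sign (−1)^0·-1^0·-1^2 = +1.
(a,b)_43: α=1, u≡15; β=1, v≡40 (mod 43); (15|43)=+1, (40|43)=+1; sign (−1)^1·+1^1·+1^1 = -1.
(a,b)_29: α=1, u≡24; β=0, v≡25 (mod 29); (24|29)=+1, (25|29)=+1; sign (−1)^0·+1^0·+1^1 = +1.
(a,b)_3: α=-1, u≡2; β=0, v≡2 (mod 3); (2|3)=-1, (2|3)=-1; sign (−1)^0·-1^0·-1^-1 = -1.
(2989059, -537586 / ℚ) ramifies at {3, 7, 17, 43}: a division algebra.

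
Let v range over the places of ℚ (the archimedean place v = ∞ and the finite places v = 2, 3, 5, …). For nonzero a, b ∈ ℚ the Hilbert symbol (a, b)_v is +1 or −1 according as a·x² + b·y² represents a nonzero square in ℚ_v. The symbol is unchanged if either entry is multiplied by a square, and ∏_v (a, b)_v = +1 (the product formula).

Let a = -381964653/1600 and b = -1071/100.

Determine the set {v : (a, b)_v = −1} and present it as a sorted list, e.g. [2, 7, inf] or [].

(a, b) ≡ (-37, -119) mod (ℚ^×)²; places V = {2, 3, 5, 7, 17, 37, ∞}.
(a,b)_17: α=2, u≡11; β=1, v≡6 (mod 17); (11|17)=-1, (6|17)=-1; sign (−1)^0·-1^1·-1^2 = -1.
(a,b)_2: α=-6, β=-2; u≡3, v≡1 (mod 8); ε(u)ε(v)=1·0, αω(v)=-6·0, βω(u)=-2·1; sum ≡ 0  ⇒  +1.
(a,b)_3: α=6, u≡2; β=2, v≡1 (mod 3); (2|3)=-1, (1|3)=+1; sign (−1)^0·-1^2·+1^6 = +1.
(a,b)_5: α=-2, u≡3; β=-2, v≡1 (mod 5); (3|5)=-1, (1|5)=+1; sign (−1)^0·-1^-2·+1^-2 = +1.
(a,b)_37: α=1, u≡33; β=0, v≡20 (mod 37); (33|37)=+1, (20|37)=-1; sign (−1)^0·+1^0·-1^1 = -1.
(a,b)_∞: sgn(-37)=−, sgn(-119)=−, so -1.
(a,b)_7: α=2, u≡6; β=1, v≡4 (mod 7); (6|7)=-1, (4|7)=+1; sign (−1)^0·-1^1·+1^2 = -1.
(-37, -119 / ℚ) ramifies at {7, 17, 37, ∞}: a division algebra.

[7, 17, 37, inf]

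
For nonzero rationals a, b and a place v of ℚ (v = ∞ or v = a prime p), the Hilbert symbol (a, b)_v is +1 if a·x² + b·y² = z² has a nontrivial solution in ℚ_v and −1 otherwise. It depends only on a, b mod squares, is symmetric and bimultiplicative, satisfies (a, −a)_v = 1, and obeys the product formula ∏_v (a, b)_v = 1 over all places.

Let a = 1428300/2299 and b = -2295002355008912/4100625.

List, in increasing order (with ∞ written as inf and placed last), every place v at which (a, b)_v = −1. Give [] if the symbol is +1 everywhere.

[17, 19]

(a, b) ≡ (57, -17) mod (ℚ^×)²; places V = {2, 3, 5, 11, 17, 19, 23, ∞}.
(a,b)_5: α=2, u≡3; β=-4, v≡3 (mod 5); (3|5)=-1, (3|5)=-1; sign (−1)^0·-1^-4·-1^2 = +1.
(a,b)_23: α=2, u≡14; β=4, v≡6 (mod 23); (14|23)=-1, (6|23)=+1; sign (−1)^0·-1^4·+1^2 = +1.
(a,b)_∞: sgn(57)=+, sgn(-17)=−, so +1.
(a,b)_3: α=3, u≡1; β=-8, v≡1 (mod 3); (1|3)=+1, (1|3)=+1; sign (−1)^0·+1^-8·+1^3 = +1.
(a,b)_19: α=-1, u≡10; β=2, v≡15 (mod 19); (10|19)=-1, (15|19)=-1; sign (−1)^0·-1^2·-1^-1 = -1.
(a,b)_11: α=-2, u≡2; β=0, v≡1 (mod 11); (2|11)=-1, (1|11)=+1; sign (−1)^0·-1^0·+1^-2 = +1.
(a,b)_2: α=2, β=4; u≡1, v≡7 (mod 8); ε(u)ε(v)=0·1, αω(v)=2·0, βω(u)=4·0; sum ≡ 0  ⇒  +1.
(a,b)_17: α=0, u≡7; β=5, v≡4 (mod 17); (7|17)=-1, (4|17)=+1; sign (−1)^0·-1^5·+1^0 = -1.
|Ram(57, -17)| = 2, even; anisotropic at {17, 19}.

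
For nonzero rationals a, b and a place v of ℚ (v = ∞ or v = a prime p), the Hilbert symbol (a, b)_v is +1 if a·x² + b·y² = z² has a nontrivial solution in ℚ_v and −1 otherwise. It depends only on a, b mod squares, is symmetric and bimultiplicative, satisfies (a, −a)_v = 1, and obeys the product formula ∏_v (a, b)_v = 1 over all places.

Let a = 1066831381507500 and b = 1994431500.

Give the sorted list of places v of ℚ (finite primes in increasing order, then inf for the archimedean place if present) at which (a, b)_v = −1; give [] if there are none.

[2, 5, 7, 31]

Mod squares: a ≡ 203, b ≡ 2635. Check v ∈ {∞, 2, 3, 5, 7, 17, 29, 31}.
v=∞: 203 > 0 and 2635 > 0  ⇒  (a,b)_∞ = +1.
v=31: a=31^2·(≡12), b=31^1·(≡30) mod 31; (12|31)=-1, (30|31)=-1; (−1)^{2·1·15}·(-1)^1·(-1)^2 = -1.
v=2: v_2(a)=2, v_2(b)=2; units ≡ 3, 3 (mod 8); ε·ε+αω+βω = 1·1+2·1+2·1 ≡ 1  ⇒  (a,b)_2 = -1.
v=3: a=3^2·(≡2), b=3^2·(≡1) mod 3; (2|3)=-1, (1|3)=+1; (−1)^{2·2·1}·(-1)^2·(+1)^2 = +1.
v=7: a=7^1·(≡1), b=7^0·(≡5) mod 7; (1|7)=+1, (5|7)=-1; (−1)^{1·0·3}·(+1)^0·(-1)^1 = -1.
v=5: a=5^4·(≡2), b=5^3·(≡2) mod 5; (2|5)=-1, (2|5)=-1; (−1)^{4·3·2}·(-1)^3·(-1)^4 = -1.
v=17: a=17^2·(≡15), b=17^1·(≡1) mod 17; (15|17)=+1, (1|17)=+1; (−1)^{2·1·8}·(+1)^1·(+1)^2 = +1.
v=29: a=29^3·(≡25), b=29^2·(≡25) mod 29; (25|29)=+1, (25|29)=+1; (−1)^{3·2·14}·(+1)^2·(+1)^3 = +1.
(203, 2635 / ℚ) ramifies at {2, 5, 7, 31}: a division algebra.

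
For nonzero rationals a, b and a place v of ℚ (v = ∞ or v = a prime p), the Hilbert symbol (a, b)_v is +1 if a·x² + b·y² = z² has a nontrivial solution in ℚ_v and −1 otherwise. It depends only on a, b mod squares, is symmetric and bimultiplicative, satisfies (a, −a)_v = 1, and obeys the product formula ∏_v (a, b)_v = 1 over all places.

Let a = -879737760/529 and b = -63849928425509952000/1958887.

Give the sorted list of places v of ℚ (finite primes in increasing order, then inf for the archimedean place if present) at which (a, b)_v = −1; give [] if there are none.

(a, b) ≡ (-5610, -2310) mod (ℚ^×)²; places V = {2, 3, 5, 7, 11, 17, 23, ∞}.
(a,b)_17: α=1, u≡6; β=2, v≡8 (mod 17); (6|17)=-1, (8|17)=+1; sign (−1)^0·-1^2·+1^1 = +1.
(a,b)_23: α=-2, u≡4; β=-4, v≡2 (mod 23); (4|23)=+1, (2|23)=+1; sign (−1)^0·+1^-4·+1^-2 = +1.
(a,b)_∞: sgn(-5610)=−, sgn(-2310)=−, so -1.
(a,b)_2: α=5, β=9; u≡3, v≡5 (mod 8); ε(u)ε(v)=1·0, αω(v)=5·1, βω(u)=9·1; sum ≡ 0  ⇒  +1.
(a,b)_11: α=3, u≡8; β=7, v≡10 (mod 11); (8|11)=-1, (10|11)=-1; sign (−1)^1·-1^7·-1^3 = -1.
(a,b)_5: α=1, u≡2; β=3, v≡2 (mod 5); (2|5)=-1, (2|5)=-1; sign (−1)^0·-1^3·-1^1 = +1.
(a,b)_3: α=5, u≡2; β=11, v≡1 (mod 3); (2|3)=-1, (1|3)=+1; sign (−1)^1·-1^11·+1^5 = +1.
(a,b)_7: α=0, u≡2; β=-1, v≡6 (mod 7); (2|7)=+1, (6|7)=-1; sign (−1)^0·+1^-1·-1^0 = +1.
(-5610, -2310 / ℚ) ramifies at {11, ∞}: a division algebra.

[11, inf]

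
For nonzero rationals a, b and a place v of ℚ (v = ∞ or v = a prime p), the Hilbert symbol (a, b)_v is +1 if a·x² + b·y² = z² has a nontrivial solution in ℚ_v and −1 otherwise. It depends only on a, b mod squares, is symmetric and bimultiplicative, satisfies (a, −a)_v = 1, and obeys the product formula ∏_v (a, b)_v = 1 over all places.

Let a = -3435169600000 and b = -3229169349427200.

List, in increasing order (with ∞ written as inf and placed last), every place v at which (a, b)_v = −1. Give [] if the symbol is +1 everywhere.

Mod squares: a ≡ -74290, b ≡ -2622. Check v ∈ {∞, 2, 3, 5, 17, 19, 23}.
v=3: a=3^0·(≡2), b=3^3·(≡2) mod 3; (2|3)=-1, (2|3)=-1; (−1)^{0·3·1}·(-1)^3·(-1)^0 = -1.
v=∞: -74290 < 0 and -2622 < 0  ⇒  (a,b)_∞ = -1.
v=17: a=17^3·(≡4), b=17^4·(≡1) mod 17; (4|17)=+1, (1|17)=+1; (−1)^{3·4·8}·(+1)^4·(+1)^3 = +1.
v=2: v_2(a)=9, v_2(b)=17; units ≡ 7, 1 (mod 8); ε·ε+αω+βω = 1·0+9·0+17·0 ≡ 0  ⇒  (a,b)_2 = +1.
v=23: a=23^1·(≡4), b=23^1·(≡8) mod 23; (4|23)=+1, (8|23)=+1; (−1)^{1·1·11}·(+1)^1·(+1)^1 = -1.
v=5: a=5^5·(≡3), b=5^2·(≡2) mod 5; (3|5)=-1, (2|5)=-1; (−1)^{5·2·2}·(-1)^2·(-1)^5 = -1.
v=19: a=19^1·(≡16), b=19^1·(≡3) mod 19; (16|19)=+1, (3|19)=-1; (−1)^{1·1·9}·(+1)^1·(-1)^1 = +1.
(-74290, -2622 / ℚ) ramifies at {3, 5, 23, ∞}: a division algebra.

[3, 5, 23, inf]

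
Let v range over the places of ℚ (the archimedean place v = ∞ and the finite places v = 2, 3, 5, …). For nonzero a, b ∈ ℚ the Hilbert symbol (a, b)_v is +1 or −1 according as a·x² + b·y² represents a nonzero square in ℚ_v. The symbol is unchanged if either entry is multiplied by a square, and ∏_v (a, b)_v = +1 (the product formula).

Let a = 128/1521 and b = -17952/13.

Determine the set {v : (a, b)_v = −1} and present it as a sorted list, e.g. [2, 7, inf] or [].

Mod squares: a ≡ 2, b ≡ -14586. Check v ∈ {∞, 2, 3, 11, 13, 17}.
v=3: a=3^-2·(≡2), b=3^1·(≡1) mod 3; (2|3)=-1, (1|3)=+1; (−1)^{-2·1·1}·(-1)^1·(+1)^-2 = -1.
v=13: a=13^-2·(≡7), b=13^-1·(≡1) mod 13; (7|13)=-1, (1|13)=+1; (−1)^{-2·-1·6}·(-1)^-1·(+1)^-2 = -1.
v=2: v_2(a)=7, v_2(b)=5; units ≡ 1, 3 (mod 8); ε·ε+αω+βω = 0·1+7·1+5·0 ≡ 1  ⇒  (a,b)_2 = -1.
v=17: a=17^0·(≡16), b=17^1·(≡9) mod 17; (16|17)=+1, (9|17)=+1; (−1)^{0·1·8}·(+1)^1·(+1)^0 = +1.
v=∞: 2 > 0 and -14586 < 0  ⇒  (a,b)_∞ = +1.
v=11: a=11^0·(≡6), b=11^1·(≡9) mod 11; (6|11)=-1, (9|11)=+1; (−1)^{0·1·5}·(-1)^1·(+1)^0 = -1.
Ram(2, -14586) = {2, 3, 11, 13}; no ℚ_2-point on the conic.

[2, 3, 11, 13]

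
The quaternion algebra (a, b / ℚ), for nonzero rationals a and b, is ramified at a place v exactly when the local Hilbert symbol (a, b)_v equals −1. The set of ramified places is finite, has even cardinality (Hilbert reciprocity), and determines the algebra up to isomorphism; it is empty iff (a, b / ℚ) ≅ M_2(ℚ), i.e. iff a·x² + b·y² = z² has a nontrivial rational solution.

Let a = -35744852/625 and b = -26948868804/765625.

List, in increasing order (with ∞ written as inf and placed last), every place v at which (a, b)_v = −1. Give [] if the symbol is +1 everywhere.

(a, b) ≡ (-437, -5681) mod (ℚ^×)²; places V = {2, 3, 5, 7, 11, 13, 19, 23, ∞}.
(a,b)_19: α=1, u≡2; β=1, v≡17 (mod 19); (2|19)=-1, (17|19)=+1; sign (−1)^1·-1^1·+1^1 = +1.
(a,b)_11: α=2, u≡9; β=4, v≡10 (mod 11); (9|11)=+1, (10|11)=-1; sign (−1)^0·+1^4·-1^2 = +1.
(a,b)_3: α=0, u≡1; β=4, v≡1 (mod 3); (1|3)=+1, (1|3)=+1; sign (−1)^0·+1^4·+1^0 = +1.
(a,b)_2: α=2, β=2; u≡3, v≡7 (mod 8); ε(u)ε(v)=1·1, αω(v)=2·0, βω(u)=2·1; sum ≡ 1  ⇒  -1.
(a,b)_23: α=1, u≡8; β=1, v≡18 (mod 23); (8|23)=+1, (18|23)=+1; sign (−1)^1·+1^1·+1^1 = -1.
(a,b)_13: α=2, u≡2; β=1, v≡8 (mod 13); (2|13)=-1, (8|13)=-1; sign (−1)^0·-1^1·-1^2 = -1.
(a,b)_7: α=0, u≡2; β=-2, v≡3 (mod 7); (2|7)=+1, (3|7)=-1; sign (−1)^0·+1^-2·-1^0 = +1.
(a,b)_5: α=-4, u≡3; β=-6, v≡4 (mod 5); (3|5)=-1, (4|5)=+1; sign (−1)^0·-1^-6·+1^-4 = +1.
(a,b)_∞: sgn(-437)=−, sgn(-5681)=−, so -1.
(-437, -5681 / ℚ) ramifies at {2, 13, 23, ∞}: a division algebra.

[2, 13, 23, inf]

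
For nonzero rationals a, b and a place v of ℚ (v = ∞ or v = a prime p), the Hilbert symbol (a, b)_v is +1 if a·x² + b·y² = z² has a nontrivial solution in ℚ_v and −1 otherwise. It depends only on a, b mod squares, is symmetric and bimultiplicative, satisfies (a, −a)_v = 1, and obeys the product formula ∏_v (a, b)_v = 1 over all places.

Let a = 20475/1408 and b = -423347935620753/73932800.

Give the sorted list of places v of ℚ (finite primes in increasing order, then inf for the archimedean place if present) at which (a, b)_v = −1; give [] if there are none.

[]

Mod squares: a ≡ 2002, b ≡ -66. Check v ∈ {∞, 2, 3, 5, 7, 11, 13, 19, 23}.
v=13: a=13^1·(≡7), b=13^2·(≡12) mod 13; (7|13)=-1, (12|13)=+1; (−1)^{1·2·6}·(-1)^2·(+1)^1 = +1.
v=2: v_2(a)=-7, v_2(b)=-13; units ≡ 1, 7 (mod 8); ε·ε+αω+βω = 0·1+-7·0+-13·0 ≡ 0  ⇒  (a,b)_2 = +1.
v=7: a=7^1·(≡6), b=7^0·(≡1) mod 7; (6|7)=-1, (1|7)=+1; (−1)^{1·0·3}·(-1)^0·(+1)^1 = +1.
v=19: a=19^0·(≡6), b=19^-2·(≡2) mod 19; (6|19)=+1, (2|19)=-1; (−1)^{0·-2·9}·(+1)^-2·(-1)^0 = +1.
v=5: a=5^2·(≡3), b=5^-2·(≡1) mod 5; (3|5)=-1, (1|5)=+1; (−1)^{2·-2·2}·(-1)^-2·(+1)^2 = +1.
v=3: a=3^2·(≡1), b=3^5·(≡2) mod 3; (1|3)=+1, (2|3)=-1; (−1)^{2·5·1}·(+1)^5·(-1)^2 = +1.
v=∞: 2002 > 0 and -66 < 0  ⇒  (a,b)_∞ = +1.
v=23: a=23^0·(≡1), b=23^2·(≡13) mod 23; (1|23)=+1, (13|23)=+1; (−1)^{0·2·11}·(+1)^2·(+1)^0 = +1.
v=11: a=11^-1·(≡10), b=11^7·(≡1) mod 11; (10|11)=-1, (1|11)=+1; (−1)^{-1·7·5}·(-1)^7·(+1)^-1 = +1.
Every local symbol is +1, so the conic 2002·x² + -66·y² = z² has ℚ_v-points for all v and hence a ℚ-point; (a, b / ℚ) ≅ M_2(ℚ).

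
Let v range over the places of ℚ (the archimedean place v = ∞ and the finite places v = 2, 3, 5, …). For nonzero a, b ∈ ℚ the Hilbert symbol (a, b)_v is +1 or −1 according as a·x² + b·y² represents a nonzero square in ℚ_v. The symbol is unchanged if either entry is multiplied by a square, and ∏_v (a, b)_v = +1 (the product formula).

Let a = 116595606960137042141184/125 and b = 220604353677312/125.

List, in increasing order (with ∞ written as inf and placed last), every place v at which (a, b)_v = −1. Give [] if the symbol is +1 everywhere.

Mod squares: a ≡ 73370, b ≡ 20010. Check v ∈ {∞, 2, 3, 5, 11, 23, 29}.
v=5: a=5^-3·(≡4), b=5^-3·(≡2) mod 5; (4|5)=+1, (2|5)=-1; (−1)^{-3·-3·2}·(+1)^-3·(-1)^-3 = -1.
v=2: v_2(a)=13, v_2(b)=11; units ≡ 5, 5 (mod 8); ε·ε+αω+βω = 0·0+13·1+11·1 ≡ 0  ⇒  (a,b)_2 = +1.
v=11: a=11^3·(≡3), b=11^2·(≡3) mod 11; (3|11)=+1, (3|11)=+1; (−1)^{3·2·5}·(+1)^2·(+1)^3 = +1.
v=29: a=29^5·(≡4), b=29^3·(≡16) mod 29; (4|29)=+1, (16|29)=+1; (−1)^{5·3·14}·(+1)^3·(+1)^5 = +1.
v=3: a=3^4·(≡2), b=3^1·(≡1) mod 3; (2|3)=-1, (1|3)=+1; (−1)^{4·1·1}·(-1)^1·(+1)^4 = -1.
v=∞: 73370 > 0 and 20010 > 0  ⇒  (a,b)_∞ = +1.
v=23: a=23^5·(≡8), b=23^3·(≡7) mod 23; (8|23)=+1, (7|23)=-1; (−1)^{5·3·11}·(+1)^3·(-1)^5 = +1.
|Ram(73370, 20010)| = 2, even; anisotropic at {3, 5}.

[3, 5]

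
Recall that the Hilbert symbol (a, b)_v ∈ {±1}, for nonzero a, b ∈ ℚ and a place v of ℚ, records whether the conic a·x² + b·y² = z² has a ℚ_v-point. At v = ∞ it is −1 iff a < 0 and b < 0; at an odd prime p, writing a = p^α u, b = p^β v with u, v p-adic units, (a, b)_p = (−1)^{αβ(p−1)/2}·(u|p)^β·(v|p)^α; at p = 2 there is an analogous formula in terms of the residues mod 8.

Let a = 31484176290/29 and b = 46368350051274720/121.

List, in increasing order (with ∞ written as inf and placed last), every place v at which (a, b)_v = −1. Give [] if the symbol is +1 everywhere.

(a, b) ≡ (2154410, 30) mod (ℚ^×)²; places V = {2, 3, 5, 7, 11, 17, 19, 23, 29, 31, ∞}.
(a,b)_23: α=1, u≡5; β=2, v≡20 (mod 23); (5|23)=-1, (20|23)=-1; sign (−1)^0·-1^2·-1^1 = -1.
(a,b)_7: α=2, u≡3; β=4, v≡1 (mod 7); (3|7)=-1, (1|7)=+1; sign (−1)^0·-1^4·+1^2 = +1.
(a,b)_17: α=1, u≡12; β=2, v≡8 (mod 17); (12|17)=-1, (8|17)=+1; sign (−1)^0·-1^2·+1^1 = +1.
(a,b)_11: α=0, u≡4; β=-2, v≡7 (mod 11); (4|11)=+1, (7|11)=-1; sign (−1)^0·+1^-2·-1^0 = +1.
(a,b)_19: α=1, u≡9; β=2, v≡17 (mod 19); (9|19)=+1, (17|19)=+1; sign (−1)^0·+1^2·+1^1 = +1.
(a,b)_29: α=-1, u≡11; β=0, v≡23 (mod 29); (11|29)=-1, (23|29)=+1; sign (−1)^0·-1^0·+1^-1 = +1.
(a,b)_∞: sgn(2154410)=+, sgn(30)=+, so +1.
(a,b)_31: α=2, u≡13; β=0, v≡12 (mod 31); (13|31)=-1, (12|31)=-1; sign (−1)^0·-1^0·-1^2 = +1.
(a,b)_2: α=1, β=5; u≡5, v≡7 (mod 8); ε(u)ε(v)=0·1, αω(v)=1·0, βω(u)=5·1; sum ≡ 1  ⇒  -1.
(a,b)_3: α=2, u≡2; β=7, v≡1 (mod 3); (2|3)=-1, (1|3)=+1; sign (−1)^0·-1^7·+1^2 = -1.
(a,b)_5: α=1, u≡2; β=1, v≡4 (mod 5); (2|5)=-1, (4|5)=+1; sign (−1)^0·-1^1·+1^1 = -1.
|Ram(2154410, 30)| = 4, even; anisotropic at {2, 3, 5, 23}.

[2, 3, 5, 23]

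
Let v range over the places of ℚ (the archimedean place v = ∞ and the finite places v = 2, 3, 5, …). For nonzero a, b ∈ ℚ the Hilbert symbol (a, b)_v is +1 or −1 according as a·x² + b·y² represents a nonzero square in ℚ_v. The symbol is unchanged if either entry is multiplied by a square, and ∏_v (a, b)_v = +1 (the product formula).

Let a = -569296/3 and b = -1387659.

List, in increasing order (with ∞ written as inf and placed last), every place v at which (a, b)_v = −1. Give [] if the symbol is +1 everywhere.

[3, 13, 23, inf]

(a, b) ≡ (-106743, -8211) mod (ℚ^×)²; places V = {2, 3, 7, 13, 17, 23, ∞}.
(a,b)_17: α=1, u≡12; β=1, v≡7 (mod 17); (12|17)=-1, (7|17)=-1; sign (−1)^0·-1^1·-1^1 = +1.
(a,b)_∞: sgn(-106743)=−, sgn(-8211)=−, so -1.
(a,b)_23: α=1, u≡14; β=1, v≡19 (mod 23); (14|23)=-1, (19|23)=-1; sign (−1)^1·-1^1·-1^1 = -1.
(a,b)_7: α=1, u≡4; β=1, v≡3 (mod 7); (4|7)=+1, (3|7)=-1; sign (−1)^1·+1^1·-1^1 = +1.
(a,b)_3: α=-1, u≡2; β=1, v≡2 (mod 3); (2|3)=-1, (2|3)=-1; sign (−1)^1·-1^1·-1^-1 = -1.
(a,b)_2: α=4, β=0; u≡1, v≡5 (mod 8); ε(u)ε(v)=0·0, αω(v)=4·1, βω(u)=0·0; sum ≡ 0  ⇒  +1.
(a,b)_13: α=1, u≡6; β=2, v≡5 (mod 13); (6|13)=-1, (5|13)=-1; sign (−1)^0·-1^2·-1^1 = -1.
Ram(-106743, -8211) = {3, 13, 23, ∞}; no ℚ_3-point on the conic.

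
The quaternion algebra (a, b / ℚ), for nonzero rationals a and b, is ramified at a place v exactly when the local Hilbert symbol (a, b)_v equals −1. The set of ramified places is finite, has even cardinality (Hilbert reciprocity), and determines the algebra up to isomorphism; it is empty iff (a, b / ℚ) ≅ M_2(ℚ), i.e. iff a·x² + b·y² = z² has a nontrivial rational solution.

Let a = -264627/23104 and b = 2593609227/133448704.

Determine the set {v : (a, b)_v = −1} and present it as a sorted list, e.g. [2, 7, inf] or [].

[]

Mod squares: a ≡ -3, b ≡ 3. Check v ∈ {∞, 2, 3, 11, 19}.
v=19: a=19^-2·(≡17), b=19^-4·(≡2) mod 19; (17|19)=+1, (2|19)=-1; (−1)^{-2·-4·9}·(+1)^-4·(-1)^-2 = +1.
v=3: a=3^7·(≡2), b=3^11·(≡1) mod 3; (2|3)=-1, (1|3)=+1; (−1)^{7·11·1}·(-1)^11·(+1)^7 = +1.
v=∞: -3 < 0 and 3 > 0  ⇒  (a,b)_∞ = +1.
v=11: a=11^2·(≡6), b=11^4·(≡9) mod 11; (6|11)=-1, (9|11)=+1; (−1)^{2·4·5}·(-1)^4·(+1)^2 = +1.
v=2: v_2(a)=-6, v_2(b)=-10; units ≡ 5, 3 (mod 8); ε·ε+αω+βω = 0·1+-6·1+-10·1 ≡ 0  ⇒  (a,b)_2 = +1.
Every local symbol is +1, so the conic -3·x² + 3·y² = z² has ℚ_v-points for all v and hence a ℚ-point; (a, b / ℚ) ≅ M_2(ℚ).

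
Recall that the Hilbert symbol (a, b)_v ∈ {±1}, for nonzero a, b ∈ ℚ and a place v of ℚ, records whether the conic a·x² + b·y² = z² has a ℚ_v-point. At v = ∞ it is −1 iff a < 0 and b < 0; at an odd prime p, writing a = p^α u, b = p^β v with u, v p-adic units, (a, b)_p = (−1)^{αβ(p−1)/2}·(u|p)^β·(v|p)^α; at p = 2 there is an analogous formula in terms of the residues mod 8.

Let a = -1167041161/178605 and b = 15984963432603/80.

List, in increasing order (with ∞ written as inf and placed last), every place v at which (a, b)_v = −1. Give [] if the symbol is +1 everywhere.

(a, b) ≡ (-95645, 59015) mod (ℚ^×)²; places V = {2, 3, 5, 7, 11, 13, 19, 29, 37, 47, ∞}.
(a,b)_5: α=-1, u≡4; β=-1, v≡3 (mod 5); (4|5)=+1, (3|5)=-1; sign (−1)^0·+1^-1·-1^-1 = -1.
(a,b)_11: α=1, u≡7; β=1, v≡6 (mod 11); (7|11)=-1, (6|11)=-1; sign (−1)^1·-1^1·-1^1 = -1.
(a,b)_29: α=0, u≡8; β=3, v≡22 (mod 29); (8|29)=-1, (22|29)=+1; sign (−1)^0·-1^3·+1^0 = -1.
(a,b)_37: α=1, u≡24; β=1, v≡36 (mod 37); (24|37)=-1, (36|37)=+1; sign (−1)^0·-1^1·+1^1 = -1.
(a,b)_∞: sgn(-95645)=−, sgn(59015)=+, so +1.
(a,b)_7: α=-2, u≡3; β=0, v≡6 (mod 7); (3|7)=-1, (6|7)=-1; sign (−1)^0·-1^0·-1^-2 = +1.
(a,b)_2: α=0, β=-4; u≡3, v≡7 (mod 8); ε(u)ε(v)=1·1, αω(v)=0·0, βω(u)=-4·1; sum ≡ 1  ⇒  -1.
(a,b)_3: α=-6, u≡1; β=6, v≡2 (mod 3); (1|3)=+1, (2|3)=-1; sign (−1)^0·+1^6·-1^-6 = +1.
(a,b)_47: α=1, u≡19; β=2, v≡38 (mod 47); (19|47)=-1, (38|47)=-1; sign (−1)^0·-1^2·-1^1 = -1.
(a,b)_13: α=2, u≡4; β=0, v≡11 (mod 13); (4|13)=+1, (11|13)=-1; sign (−1)^0·+1^0·-1^2 = +1.
(a,b)_19: α=2, u≡6; β=0, v≡4 (mod 19); (6|19)=+1, (4|19)=+1; sign (−1)^0·+1^0·+1^2 = +1.
|Ram(-95645, 59015)| = 6, even; anisotropic at {2, 5, 11, 29, 37, 47}.

[2, 5, 11, 29, 37, 47]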